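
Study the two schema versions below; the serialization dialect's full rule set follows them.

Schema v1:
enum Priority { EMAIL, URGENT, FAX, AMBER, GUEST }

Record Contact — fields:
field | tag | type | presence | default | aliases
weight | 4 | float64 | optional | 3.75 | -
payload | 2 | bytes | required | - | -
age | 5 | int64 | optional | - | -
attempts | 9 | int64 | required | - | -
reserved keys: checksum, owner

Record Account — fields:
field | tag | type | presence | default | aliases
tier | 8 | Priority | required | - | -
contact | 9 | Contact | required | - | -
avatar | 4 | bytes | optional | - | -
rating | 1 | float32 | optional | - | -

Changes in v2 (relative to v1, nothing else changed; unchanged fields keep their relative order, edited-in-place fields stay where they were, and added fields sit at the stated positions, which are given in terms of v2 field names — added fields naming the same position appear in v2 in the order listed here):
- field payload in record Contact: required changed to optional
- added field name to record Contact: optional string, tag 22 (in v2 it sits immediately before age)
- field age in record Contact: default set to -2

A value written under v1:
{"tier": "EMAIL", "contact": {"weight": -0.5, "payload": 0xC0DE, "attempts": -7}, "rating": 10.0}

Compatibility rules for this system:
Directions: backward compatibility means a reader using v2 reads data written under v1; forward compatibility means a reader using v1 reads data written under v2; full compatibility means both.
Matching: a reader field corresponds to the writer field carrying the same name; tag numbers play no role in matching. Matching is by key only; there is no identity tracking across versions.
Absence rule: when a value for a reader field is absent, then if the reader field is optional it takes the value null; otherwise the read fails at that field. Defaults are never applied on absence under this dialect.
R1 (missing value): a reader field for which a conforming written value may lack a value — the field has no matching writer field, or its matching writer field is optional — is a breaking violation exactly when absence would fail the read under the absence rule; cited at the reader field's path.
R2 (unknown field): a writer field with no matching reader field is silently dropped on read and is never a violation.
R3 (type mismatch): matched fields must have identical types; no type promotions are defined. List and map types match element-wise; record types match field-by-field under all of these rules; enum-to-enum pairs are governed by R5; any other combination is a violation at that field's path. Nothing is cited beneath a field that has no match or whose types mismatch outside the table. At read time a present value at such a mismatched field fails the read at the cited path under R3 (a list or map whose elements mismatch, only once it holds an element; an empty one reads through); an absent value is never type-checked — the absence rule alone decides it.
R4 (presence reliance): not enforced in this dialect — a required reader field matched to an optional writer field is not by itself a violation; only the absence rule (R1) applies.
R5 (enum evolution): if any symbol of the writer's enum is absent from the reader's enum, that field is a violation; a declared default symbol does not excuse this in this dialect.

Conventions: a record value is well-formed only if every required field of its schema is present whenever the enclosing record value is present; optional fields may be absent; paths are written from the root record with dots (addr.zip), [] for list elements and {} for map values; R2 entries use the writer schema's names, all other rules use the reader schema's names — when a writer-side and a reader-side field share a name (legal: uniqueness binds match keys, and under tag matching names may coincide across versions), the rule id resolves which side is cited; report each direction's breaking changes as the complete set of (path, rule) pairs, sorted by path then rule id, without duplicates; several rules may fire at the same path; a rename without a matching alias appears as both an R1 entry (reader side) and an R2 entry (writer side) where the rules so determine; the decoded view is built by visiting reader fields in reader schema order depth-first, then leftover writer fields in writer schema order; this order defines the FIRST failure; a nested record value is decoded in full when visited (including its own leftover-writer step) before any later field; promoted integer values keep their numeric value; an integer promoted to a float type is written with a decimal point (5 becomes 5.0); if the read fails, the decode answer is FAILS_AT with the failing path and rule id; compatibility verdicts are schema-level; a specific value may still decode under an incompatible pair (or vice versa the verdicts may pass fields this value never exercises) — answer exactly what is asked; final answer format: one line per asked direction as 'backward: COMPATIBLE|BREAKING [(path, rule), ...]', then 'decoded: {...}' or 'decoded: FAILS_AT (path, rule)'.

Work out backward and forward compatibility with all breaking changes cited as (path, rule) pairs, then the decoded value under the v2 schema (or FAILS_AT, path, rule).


the writer's type comes first in each Account pair
checking backward for Account: reader v2 against writer v1:
  Priority -> Priority, writer required: tier aligns to tier
  Contact -> Contact, writer required: contact aligns to contact
  bytes -> bytes, writer optional: avatar aligns to avatar
  float32 -> float32, writer optional: rating aligns to rating
  float64 -> float64, writer optional: contact.weight aligns to contact.weight
  bytes -> bytes, writer required: contact.payload aligns to contact.payload
  contact.name: no writer match
  int64 -> int64, writer optional: contact.age aligns to contact.age
  int64 -> int64, writer required: contact.attempts aligns to contact.attempts
  => backward verdict for Account: COMPATIBLE, no violations
checking forward for Account: reader v1 against writer v2:
  Priority -> Priority, writer required: tier aligns to tier
  Contact -> Contact, writer required: contact aligns to contact
  bytes -> bytes, writer optional: avatar aligns to avatar
  float32 -> float32, writer optional: rating aligns to rating
  float64 -> float64, writer optional: contact.weight aligns to contact.weight
  bytes -> bytes, writer optional: contact.payload aligns to contact.payload
  int64 -> int64, writer optional: contact.age aligns to contact.age
  int64 -> int64, writer required: contact.attempts aligns to contact.attempts
  leftover writer field: contact.name
  violation R1 at contact.payload
  => forward: BREAKING (1)
decode walk for Account under reader schema v2:
  tier := "EMAIL"
  contact.weight := -0.5
  contact.payload := 0xC0DE
  contact.name := null (absent, optional -> null)
  contact.age := null (absent, optional -> null)
  contact.attempts := -7
  avatar := null (absent, optional -> null)
  rating := 10.0
  => decoded: {"tier": "EMAIL", "contact": {"weight": -0.5, "payload": 0xC0DE, "name": null, "age": null, "attempts": -7}, "avatar": null, "rating": 10.0}

backward: COMPATIBLE []; forward: BREAKING [(contact.payload, R1)]; decoded: {"tier": "EMAIL", "contact": {"weight": -0.5, "payload": 0xC0DE, "name": null, "age": null, "attempts": -7}, "avatar": null, "rating": 10.0}


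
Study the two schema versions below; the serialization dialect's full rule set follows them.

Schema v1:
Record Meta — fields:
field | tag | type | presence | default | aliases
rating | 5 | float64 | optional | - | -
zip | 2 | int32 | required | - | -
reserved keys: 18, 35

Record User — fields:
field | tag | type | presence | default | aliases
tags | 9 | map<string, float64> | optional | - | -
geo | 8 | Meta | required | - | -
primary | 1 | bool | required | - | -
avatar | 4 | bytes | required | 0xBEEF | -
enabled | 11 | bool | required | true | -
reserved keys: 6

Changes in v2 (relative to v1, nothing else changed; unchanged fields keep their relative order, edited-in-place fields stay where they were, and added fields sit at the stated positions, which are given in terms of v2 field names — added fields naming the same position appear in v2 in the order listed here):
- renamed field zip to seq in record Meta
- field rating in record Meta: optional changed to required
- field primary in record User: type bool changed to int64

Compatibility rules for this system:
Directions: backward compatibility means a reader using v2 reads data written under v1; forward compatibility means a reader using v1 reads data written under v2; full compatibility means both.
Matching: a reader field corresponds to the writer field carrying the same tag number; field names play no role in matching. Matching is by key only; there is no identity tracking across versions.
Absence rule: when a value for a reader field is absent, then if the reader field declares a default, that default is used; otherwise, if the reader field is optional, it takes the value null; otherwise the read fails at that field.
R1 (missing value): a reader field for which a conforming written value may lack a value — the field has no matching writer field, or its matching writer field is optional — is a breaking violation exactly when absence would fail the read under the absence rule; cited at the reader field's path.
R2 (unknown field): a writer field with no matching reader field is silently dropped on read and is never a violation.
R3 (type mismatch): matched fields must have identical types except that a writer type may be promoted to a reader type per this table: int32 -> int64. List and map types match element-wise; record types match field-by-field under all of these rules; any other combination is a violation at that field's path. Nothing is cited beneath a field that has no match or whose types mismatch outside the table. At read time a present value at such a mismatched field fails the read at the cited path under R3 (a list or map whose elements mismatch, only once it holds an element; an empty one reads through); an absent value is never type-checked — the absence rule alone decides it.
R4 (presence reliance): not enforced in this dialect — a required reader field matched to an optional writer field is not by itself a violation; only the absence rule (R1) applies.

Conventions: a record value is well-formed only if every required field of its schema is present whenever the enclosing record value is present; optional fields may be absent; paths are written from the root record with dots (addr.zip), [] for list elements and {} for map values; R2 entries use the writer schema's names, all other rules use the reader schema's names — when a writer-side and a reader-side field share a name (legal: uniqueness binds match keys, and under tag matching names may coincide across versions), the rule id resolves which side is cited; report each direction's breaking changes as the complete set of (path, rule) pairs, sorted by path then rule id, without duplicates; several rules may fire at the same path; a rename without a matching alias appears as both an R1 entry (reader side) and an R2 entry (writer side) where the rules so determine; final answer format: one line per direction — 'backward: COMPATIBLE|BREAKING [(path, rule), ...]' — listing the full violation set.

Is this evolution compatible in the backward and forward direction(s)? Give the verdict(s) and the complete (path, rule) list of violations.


backward: BREAKING [(geo.rating, R1), (primary, R3)]; forward: BREAKING [(primary, R3)]

the writer's type comes first in each User pair
backward analysis of User with v2 as reader and v1 as writer:
  tags <- tags (map<string, float64> -> map<string, float64>, writer optional)
  geo <- geo (Meta -> Meta, writer required)
  primary <- primary (bool -> int64, writer required)
  avatar <- avatar (bytes -> bytes, writer required)
  enabled <- enabled (bool -> bool, writer required)
  geo.rating <- geo.rating (float64 -> float64, writer optional)
  geo.seq <- geo.zip (int32 -> int32, writer required)
  rule R1 violated at geo.rating
  rule R3 violated at primary
  => backward verdict for User: BREAKING, 2 violation(s)
forward analysis of User with v1 as reader and v2 as writer:
  tags <- tags (map<string, float64> -> map<string, float64>, writer optional)
  geo <- geo (Meta -> Meta, writer required)
  primary <- primary (int64 -> bool, writer required)
  avatar <- avatar (bytes -> bytes, writer required)
  enabled <- enabled (bool -> bool, writer required)
  geo.rating <- geo.rating (float64 -> float64, writer required)
  geo.zip <- geo.seq (int32 -> int32, writer required)
  rule R3 violated at primary
  => forward verdict for User: BREAKING, 1 violation(s)


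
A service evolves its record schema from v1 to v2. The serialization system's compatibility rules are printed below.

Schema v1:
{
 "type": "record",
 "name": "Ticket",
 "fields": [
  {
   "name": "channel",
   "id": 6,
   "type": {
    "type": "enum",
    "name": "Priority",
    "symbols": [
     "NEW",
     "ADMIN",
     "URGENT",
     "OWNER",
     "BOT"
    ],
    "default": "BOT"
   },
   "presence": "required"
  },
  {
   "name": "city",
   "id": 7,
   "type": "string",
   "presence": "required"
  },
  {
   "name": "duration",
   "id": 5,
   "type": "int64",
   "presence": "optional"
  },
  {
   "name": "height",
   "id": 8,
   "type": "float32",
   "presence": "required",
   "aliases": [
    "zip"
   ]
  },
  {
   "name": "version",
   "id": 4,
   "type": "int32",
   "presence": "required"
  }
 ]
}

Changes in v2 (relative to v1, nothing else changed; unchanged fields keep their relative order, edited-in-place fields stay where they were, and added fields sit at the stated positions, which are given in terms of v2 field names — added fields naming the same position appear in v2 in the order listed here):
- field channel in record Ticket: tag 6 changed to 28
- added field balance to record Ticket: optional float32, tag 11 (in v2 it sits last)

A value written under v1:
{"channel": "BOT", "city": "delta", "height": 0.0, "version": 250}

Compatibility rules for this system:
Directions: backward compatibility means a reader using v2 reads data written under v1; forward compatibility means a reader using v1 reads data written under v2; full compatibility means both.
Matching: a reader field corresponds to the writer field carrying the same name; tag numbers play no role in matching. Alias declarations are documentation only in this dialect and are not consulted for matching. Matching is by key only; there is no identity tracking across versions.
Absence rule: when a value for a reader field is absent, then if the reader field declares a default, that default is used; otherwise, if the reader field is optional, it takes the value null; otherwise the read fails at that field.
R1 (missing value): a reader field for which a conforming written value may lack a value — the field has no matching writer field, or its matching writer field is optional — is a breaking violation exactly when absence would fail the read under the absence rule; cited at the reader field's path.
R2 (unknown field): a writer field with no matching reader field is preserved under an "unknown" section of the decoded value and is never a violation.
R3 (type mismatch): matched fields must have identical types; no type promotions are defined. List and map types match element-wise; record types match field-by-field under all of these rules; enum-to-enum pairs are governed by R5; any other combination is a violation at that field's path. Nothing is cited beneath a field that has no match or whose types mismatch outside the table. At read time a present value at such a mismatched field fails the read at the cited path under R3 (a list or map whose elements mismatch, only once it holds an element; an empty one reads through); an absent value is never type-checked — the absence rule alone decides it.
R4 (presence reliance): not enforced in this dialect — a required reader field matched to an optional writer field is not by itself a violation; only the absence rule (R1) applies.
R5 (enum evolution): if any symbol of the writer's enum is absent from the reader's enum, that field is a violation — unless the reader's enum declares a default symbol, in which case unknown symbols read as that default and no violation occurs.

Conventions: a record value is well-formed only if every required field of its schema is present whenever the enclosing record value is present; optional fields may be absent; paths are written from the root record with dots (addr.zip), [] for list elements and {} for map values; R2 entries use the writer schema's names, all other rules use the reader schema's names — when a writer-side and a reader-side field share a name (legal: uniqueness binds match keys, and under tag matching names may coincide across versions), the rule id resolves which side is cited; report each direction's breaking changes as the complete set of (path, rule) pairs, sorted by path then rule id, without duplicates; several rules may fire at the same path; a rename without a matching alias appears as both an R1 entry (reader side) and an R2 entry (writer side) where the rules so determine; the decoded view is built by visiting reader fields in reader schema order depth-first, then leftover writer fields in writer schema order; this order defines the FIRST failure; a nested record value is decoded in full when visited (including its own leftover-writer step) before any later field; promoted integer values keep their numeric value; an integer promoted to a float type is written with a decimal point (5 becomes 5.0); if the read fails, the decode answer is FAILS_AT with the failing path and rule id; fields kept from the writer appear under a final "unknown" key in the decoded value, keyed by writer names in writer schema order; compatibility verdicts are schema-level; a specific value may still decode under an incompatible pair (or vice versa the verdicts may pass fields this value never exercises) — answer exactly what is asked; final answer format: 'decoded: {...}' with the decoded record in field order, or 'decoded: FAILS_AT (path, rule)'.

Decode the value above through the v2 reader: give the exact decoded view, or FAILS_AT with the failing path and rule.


arrows below run writer -> reader for Ticket
decoding the Ticket value with the v2 reader:
  channel := "BOT"
  city := "delta"
  duration := null (not supplied -> null)
  height := 0.0
  version := 250
  balance := null (not supplied -> null)
  => decoded: {"channel": "BOT", "city": "delta", "duration": null, "height": 0.0, "version": 250, "balance": null}
checking off the Ticket differences that do not matter here:
  field channel in record Ticket: tag 6 changed to 28 -> no rule fires on it and the decoded Ticket view is identical with or without it

decoded: {"channel": "BOT", "city": "delta", "duration": null, "height": 0.0, "version": 250, "balance": null}


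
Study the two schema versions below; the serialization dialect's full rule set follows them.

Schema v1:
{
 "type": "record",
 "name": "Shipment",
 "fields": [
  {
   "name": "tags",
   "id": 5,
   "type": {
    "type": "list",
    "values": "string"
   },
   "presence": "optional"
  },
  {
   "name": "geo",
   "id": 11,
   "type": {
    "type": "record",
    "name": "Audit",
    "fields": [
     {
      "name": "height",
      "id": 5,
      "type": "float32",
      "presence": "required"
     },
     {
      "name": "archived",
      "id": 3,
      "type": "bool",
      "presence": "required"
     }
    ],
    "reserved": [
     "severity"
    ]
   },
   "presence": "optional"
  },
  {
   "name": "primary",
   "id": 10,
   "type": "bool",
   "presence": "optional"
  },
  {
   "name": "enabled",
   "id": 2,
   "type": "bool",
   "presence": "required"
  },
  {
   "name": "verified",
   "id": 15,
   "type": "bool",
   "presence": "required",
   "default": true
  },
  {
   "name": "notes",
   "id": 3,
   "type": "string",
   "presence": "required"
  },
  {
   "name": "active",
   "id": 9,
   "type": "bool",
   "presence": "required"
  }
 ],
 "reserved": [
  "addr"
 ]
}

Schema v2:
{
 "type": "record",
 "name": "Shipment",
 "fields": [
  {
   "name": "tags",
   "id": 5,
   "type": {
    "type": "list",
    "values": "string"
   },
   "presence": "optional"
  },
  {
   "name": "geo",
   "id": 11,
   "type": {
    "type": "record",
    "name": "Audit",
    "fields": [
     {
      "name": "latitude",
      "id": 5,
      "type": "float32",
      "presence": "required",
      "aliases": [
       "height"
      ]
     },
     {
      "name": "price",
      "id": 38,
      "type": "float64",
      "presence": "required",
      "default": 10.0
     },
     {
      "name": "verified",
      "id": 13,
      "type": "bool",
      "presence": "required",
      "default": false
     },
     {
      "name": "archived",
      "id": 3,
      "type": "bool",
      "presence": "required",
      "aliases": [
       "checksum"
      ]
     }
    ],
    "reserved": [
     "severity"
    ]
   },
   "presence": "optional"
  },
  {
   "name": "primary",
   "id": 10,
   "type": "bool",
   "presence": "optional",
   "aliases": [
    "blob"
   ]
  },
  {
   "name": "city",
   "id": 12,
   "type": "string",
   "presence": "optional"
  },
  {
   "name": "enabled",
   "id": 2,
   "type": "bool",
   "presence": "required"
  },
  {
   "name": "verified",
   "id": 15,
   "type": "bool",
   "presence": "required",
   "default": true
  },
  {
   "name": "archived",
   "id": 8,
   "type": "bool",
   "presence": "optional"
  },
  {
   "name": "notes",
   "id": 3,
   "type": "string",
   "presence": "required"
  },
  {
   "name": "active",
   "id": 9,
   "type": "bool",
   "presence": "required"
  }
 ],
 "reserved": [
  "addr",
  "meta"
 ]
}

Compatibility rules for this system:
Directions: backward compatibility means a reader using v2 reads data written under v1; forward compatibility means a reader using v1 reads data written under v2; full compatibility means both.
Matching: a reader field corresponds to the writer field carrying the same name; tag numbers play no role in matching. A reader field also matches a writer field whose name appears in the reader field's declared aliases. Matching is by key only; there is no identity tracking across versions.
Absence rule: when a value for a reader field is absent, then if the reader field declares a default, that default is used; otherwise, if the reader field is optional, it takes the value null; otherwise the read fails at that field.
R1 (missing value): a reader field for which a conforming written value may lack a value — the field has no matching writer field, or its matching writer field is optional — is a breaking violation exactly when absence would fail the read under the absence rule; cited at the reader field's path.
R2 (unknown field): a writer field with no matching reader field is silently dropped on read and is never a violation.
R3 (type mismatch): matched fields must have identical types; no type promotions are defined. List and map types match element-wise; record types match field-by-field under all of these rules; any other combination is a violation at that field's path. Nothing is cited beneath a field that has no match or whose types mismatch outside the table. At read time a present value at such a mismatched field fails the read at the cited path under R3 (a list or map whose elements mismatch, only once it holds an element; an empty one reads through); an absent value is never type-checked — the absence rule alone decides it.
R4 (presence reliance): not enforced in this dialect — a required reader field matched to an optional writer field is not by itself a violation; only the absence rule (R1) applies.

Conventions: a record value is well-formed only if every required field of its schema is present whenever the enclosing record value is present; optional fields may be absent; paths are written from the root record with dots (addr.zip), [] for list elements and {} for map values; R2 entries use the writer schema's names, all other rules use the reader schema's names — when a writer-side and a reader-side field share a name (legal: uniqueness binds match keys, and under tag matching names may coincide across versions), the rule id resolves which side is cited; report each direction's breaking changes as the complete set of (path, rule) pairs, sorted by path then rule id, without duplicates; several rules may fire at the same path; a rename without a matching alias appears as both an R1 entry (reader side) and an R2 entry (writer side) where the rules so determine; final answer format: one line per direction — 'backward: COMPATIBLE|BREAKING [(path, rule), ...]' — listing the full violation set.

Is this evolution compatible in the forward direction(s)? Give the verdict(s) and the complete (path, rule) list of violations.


forward: BREAKING [(geo.height, R1)]

the writer's type comes first in each Shipment pair
forward pass over Shipment, reader schema v1, writer schema v2:
  tags <- tags (list<string> -> list<string>, writer optional)
  geo <- geo (Audit -> Audit, writer optional)
  primary <- primary (bool -> bool, writer optional)
  enabled <- enabled (bool -> bool, writer required)
  verified <- verified (bool -> bool, writer required)
  notes <- notes (string -> string, writer required)
  active <- active (bool -> bool, writer required)
  city (writer side), unknown to reader
  archived (writer side), unknown to reader
  geo.height: no writer match
  geo.archived <- geo.archived (bool -> bool, writer required)
  geo.latitude (writer side), unknown to reader
  geo.price (writer side), unknown to reader
  geo.verified (writer side), unknown to reader
  R1 fires at geo.height
  forward on Shipment therefore BREAKING (1)
the other Shipment changes do not affect what is asked:
  added field city to record Shipment: optional string, tag 12 (in v2 it sits immediately before enabled) -> inert for the asked Shipment verdict: nothing fires
  added field verified to record Audit: required bool, tag 13, default false (in v2 it sits immediately before archived) -> inert for the asked Shipment verdict: nothing fires
  added field archived to record Shipment: optional bool, tag 8 (in v2 it sits immediately before notes) -> inert for the asked Shipment verdict: nothing fires
  added field price to record Audit: required float64, tag 38, default 10.0 (in v2 it sits immediately before archived) -> inert for the asked Shipment verdict: nothing fires


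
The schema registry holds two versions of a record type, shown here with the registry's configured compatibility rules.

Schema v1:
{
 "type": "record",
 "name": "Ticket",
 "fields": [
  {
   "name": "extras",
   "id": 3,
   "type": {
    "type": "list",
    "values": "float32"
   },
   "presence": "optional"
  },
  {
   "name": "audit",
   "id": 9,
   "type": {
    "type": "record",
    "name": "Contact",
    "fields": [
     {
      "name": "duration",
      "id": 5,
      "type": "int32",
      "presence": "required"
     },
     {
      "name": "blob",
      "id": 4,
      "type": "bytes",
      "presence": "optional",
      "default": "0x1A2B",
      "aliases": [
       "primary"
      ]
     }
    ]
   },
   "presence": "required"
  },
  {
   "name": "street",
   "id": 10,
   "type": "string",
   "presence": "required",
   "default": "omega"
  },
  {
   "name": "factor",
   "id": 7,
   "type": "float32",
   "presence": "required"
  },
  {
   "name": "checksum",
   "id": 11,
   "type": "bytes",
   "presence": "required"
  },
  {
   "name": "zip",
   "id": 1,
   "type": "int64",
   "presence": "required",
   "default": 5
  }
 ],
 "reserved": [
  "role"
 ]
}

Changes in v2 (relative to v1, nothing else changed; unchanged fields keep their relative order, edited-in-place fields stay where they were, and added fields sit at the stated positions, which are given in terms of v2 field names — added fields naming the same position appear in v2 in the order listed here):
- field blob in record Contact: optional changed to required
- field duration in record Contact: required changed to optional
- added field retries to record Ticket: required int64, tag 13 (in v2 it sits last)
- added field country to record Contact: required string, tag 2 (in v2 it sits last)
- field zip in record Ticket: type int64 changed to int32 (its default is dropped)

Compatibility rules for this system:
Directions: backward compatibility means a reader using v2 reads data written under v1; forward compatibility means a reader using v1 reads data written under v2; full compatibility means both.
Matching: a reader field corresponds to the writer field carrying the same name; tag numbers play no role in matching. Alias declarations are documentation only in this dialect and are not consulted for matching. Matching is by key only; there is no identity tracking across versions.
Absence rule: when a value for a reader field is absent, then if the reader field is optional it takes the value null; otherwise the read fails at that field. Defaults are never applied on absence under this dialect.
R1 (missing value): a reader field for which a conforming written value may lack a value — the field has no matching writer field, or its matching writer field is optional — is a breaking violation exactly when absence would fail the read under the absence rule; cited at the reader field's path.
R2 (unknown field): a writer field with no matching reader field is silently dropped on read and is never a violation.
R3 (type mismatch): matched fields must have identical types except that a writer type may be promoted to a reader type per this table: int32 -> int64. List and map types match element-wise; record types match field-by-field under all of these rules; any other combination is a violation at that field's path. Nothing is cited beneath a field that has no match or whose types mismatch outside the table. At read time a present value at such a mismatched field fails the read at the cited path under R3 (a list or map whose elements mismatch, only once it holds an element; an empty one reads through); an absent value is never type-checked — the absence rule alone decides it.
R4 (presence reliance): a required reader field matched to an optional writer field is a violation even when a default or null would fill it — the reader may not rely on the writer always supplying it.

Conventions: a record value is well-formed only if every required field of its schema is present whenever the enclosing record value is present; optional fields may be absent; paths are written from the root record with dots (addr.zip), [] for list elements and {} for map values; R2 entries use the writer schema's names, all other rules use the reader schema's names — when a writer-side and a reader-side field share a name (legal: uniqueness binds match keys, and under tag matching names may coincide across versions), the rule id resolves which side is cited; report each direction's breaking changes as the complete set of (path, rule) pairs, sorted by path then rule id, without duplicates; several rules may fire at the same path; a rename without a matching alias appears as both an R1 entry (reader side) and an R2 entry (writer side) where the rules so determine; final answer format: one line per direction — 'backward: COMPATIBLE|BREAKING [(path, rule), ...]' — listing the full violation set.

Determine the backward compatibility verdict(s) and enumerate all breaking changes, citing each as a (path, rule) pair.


each type pair in Ticket: writer, then reader
backward for Ticket (reader v2, writer v1):
  extras <- extras (list<float32> -> list<float32>, writer optional)
  audit <- audit (Contact -> Contact, writer required)
  street <- street (string -> string, writer required)
  factor <- factor (float32 -> float32, writer required)
  checksum <- checksum (bytes -> bytes, writer required)
  zip <- zip (int64 -> int32, writer required)
  retries: no writer match
  audit.duration <- audit.duration (int32 -> int32, writer required)
  audit.blob <- audit.blob (bytes -> bytes, writer optional)
  audit.country: no writer match
  R1 fires at audit.blob
  R4 fires at audit.blob
  R1 fires at audit.country
  R1 fires at retries
  R3 fires at zip
  backward on Ticket therefore BREAKING (5)
the rest of the Ticket diff is inert for this question:
  field duration in record Contact: required changed to optional -> its effect on Ticket is confined to the forward direction, not asked

backward: BREAKING [(audit.blob, R1), (audit.blob, R4), (audit.country, R1), (retries, R1), (zip, R3)]


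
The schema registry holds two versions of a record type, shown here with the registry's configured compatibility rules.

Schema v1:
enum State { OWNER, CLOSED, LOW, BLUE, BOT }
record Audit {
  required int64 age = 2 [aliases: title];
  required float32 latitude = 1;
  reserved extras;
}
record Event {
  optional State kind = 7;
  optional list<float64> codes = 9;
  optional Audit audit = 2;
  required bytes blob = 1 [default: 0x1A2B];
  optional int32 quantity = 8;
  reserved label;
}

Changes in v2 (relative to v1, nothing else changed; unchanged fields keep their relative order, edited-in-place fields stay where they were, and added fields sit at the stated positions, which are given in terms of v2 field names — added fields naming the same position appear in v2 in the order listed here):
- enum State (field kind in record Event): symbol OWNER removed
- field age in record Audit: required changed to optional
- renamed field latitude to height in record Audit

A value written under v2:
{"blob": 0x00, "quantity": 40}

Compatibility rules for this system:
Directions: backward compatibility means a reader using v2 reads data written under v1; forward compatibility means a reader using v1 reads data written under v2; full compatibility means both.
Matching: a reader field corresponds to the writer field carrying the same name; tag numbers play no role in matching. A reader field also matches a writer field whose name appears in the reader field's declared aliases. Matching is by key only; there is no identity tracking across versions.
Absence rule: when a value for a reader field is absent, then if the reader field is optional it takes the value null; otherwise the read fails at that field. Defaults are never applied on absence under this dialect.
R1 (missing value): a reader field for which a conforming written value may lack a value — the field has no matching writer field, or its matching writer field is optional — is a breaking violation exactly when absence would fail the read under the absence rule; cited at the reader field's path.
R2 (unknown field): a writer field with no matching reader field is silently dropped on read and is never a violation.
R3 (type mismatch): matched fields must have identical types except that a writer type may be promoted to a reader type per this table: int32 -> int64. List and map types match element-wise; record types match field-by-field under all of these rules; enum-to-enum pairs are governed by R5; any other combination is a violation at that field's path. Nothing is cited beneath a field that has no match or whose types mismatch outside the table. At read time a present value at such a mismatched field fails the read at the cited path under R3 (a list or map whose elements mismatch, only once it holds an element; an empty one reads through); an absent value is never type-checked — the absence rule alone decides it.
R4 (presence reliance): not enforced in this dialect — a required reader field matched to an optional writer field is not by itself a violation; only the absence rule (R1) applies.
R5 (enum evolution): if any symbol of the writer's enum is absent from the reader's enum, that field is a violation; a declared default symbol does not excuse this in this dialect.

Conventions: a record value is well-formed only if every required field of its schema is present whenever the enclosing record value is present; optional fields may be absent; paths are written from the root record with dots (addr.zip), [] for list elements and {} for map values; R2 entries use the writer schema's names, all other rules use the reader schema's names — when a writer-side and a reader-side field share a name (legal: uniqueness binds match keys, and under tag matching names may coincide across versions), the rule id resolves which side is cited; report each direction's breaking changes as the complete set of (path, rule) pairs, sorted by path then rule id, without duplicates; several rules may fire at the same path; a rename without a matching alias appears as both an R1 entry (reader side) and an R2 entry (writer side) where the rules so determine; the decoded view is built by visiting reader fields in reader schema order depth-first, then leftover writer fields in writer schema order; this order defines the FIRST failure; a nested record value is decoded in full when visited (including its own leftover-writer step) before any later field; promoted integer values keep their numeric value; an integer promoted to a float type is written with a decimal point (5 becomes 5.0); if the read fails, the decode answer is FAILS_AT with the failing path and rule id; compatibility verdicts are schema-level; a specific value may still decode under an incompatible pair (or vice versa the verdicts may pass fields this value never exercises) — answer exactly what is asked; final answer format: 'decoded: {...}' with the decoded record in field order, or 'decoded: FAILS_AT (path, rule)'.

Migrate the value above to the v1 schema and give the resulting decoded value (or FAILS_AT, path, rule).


decoded: {"kind": null, "codes": null, "audit": null, "blob": 0x00, "quantity": 40}

each type pair in Event: writer, then reader
decode (reader v1):
  kind := null (absent, optional -> null)
  codes := null (absent, optional -> null)
  audit := null (absent, optional -> null)
  blob := 0x00
  quantity := 40
  => decoded: {"kind": null, "codes": null, "audit": null, "blob": 0x00, "quantity": 40}
diffs on Event not affecting the asked answer:
  enum State (field kind in record Event): symbol OWNER removed -> a verdict-level change on Event — the shown value reads the same
  field age in record Audit: required changed to optional -> a verdict-level change on Event — the shown value reads the same
  renamed field latitude to height in record Audit -> a verdict-level change on Event — the shown value reads the same


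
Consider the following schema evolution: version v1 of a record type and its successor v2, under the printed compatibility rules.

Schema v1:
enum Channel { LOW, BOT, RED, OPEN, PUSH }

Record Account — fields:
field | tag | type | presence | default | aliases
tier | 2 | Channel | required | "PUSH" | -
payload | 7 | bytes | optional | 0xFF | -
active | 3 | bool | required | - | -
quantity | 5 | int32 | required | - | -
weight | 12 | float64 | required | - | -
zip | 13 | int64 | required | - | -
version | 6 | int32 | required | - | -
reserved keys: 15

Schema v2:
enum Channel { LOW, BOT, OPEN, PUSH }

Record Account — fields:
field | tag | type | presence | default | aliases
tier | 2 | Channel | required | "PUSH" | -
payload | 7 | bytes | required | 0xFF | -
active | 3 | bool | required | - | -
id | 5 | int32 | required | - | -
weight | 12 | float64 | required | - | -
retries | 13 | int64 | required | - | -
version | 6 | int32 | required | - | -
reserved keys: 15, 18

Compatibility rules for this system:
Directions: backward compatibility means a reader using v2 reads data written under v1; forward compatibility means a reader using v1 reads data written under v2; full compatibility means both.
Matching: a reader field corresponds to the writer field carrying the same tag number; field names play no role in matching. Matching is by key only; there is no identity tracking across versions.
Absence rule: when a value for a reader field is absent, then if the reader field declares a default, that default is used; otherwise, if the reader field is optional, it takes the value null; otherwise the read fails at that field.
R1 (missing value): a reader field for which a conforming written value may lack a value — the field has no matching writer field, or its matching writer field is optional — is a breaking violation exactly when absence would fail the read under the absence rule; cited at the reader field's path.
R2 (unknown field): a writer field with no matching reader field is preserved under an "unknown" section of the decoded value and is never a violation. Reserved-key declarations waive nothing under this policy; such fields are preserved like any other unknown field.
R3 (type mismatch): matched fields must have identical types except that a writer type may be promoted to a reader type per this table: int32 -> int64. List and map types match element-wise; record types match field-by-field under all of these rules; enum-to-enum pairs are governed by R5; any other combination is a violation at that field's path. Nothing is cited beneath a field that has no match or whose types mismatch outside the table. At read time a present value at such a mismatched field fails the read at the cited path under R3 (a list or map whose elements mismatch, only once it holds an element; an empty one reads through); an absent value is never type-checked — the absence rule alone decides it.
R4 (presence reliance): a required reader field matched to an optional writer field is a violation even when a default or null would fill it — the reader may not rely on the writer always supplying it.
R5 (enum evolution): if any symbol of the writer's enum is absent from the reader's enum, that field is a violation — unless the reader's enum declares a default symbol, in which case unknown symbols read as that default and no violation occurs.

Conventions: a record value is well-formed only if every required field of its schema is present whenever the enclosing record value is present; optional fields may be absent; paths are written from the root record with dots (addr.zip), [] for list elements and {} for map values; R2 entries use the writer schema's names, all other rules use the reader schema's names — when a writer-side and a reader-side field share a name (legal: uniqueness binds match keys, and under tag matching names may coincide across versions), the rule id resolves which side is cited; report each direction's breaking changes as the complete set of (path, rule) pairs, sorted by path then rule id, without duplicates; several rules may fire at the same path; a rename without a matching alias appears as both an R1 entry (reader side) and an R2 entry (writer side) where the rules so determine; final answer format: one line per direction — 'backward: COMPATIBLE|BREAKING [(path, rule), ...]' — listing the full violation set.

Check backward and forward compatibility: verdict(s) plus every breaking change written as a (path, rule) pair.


backward: BREAKING [(payload, R4), (tier, R5)]; forward: COMPATIBLE []

the writer's type comes first in each Account pair
backward pass over Account, reader schema v2, writer schema v1:
  tier: paired with writer tier (Channel -> Channel; writer required)
  payload: paired with writer payload (bytes -> bytes; writer optional)
  active: paired with writer active (bool -> bool; writer required)
  id: paired with writer quantity (int32 -> int32; writer required)
  weight: paired with writer weight (float64 -> float64; writer required)
  retries: paired with writer zip (int64 -> int64; writer required)
  version: paired with writer version (int32 -> int32; writer required)
  breaking: (payload, R4)
  breaking: (tier, R5)
  backward on Account therefore BREAKING (2)
forward pass over Account, reader schema v1, writer schema v2:
  tier: paired with writer tier (Channel -> Channel; writer required)
  payload: paired with writer payload (bytes -> bytes; writer required)
  active: paired with writer active (bool -> bool; writer required)
  quantity: paired with writer id (int32 -> int32; writer required)
  weight: paired with writer weight (float64 -> float64; writer required)
  zip: paired with writer retries (int64 -> int64; writer required)
  version: paired with writer version (int32 -> int32; writer required)
  nothing fires on Account: forward is COMPATIBLE
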